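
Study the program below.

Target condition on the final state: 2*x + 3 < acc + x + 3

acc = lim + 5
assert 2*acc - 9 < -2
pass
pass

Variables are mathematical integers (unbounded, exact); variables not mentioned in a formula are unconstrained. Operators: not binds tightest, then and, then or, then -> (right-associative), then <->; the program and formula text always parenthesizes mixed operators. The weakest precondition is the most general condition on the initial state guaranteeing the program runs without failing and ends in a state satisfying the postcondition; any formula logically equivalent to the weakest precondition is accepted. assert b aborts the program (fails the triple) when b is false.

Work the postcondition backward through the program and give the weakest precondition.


Working backward. After the program, the postcondition 2*x + 3 < acc + x + 3 must hold; in canonical form it is x < acc.
Before skip: x < acc
Before skip: x < acc
Before assert 2*acc - 9 < -2: 2*acc < 7 and x < acc
Before acc := lim + 5: 2*lim < -3 and x < lim + 5
Answer: WP = 2*lim < -3 and x < lim + 5


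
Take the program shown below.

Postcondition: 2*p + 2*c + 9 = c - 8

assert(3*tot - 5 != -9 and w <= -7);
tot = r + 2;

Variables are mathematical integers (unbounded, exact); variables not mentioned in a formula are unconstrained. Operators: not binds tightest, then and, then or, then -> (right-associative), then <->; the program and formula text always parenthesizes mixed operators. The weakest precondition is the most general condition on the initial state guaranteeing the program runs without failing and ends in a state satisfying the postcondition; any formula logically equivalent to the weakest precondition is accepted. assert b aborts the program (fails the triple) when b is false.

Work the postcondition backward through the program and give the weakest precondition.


Working backward. After the program, the postcondition 2*p + 2*c + 9 = c - 8 must hold; in canonical form it is c + 2*p = -17.
Before tot := r + 2: c + 2*p = -17
Before assert 3*tot - 5 != -9 and w <= -7: 3*tot != -4 and w <= -7 and c + 2*p = -17
Answer: WP = 3*tot != -4 and w <= -7 and c + 2*p = -17


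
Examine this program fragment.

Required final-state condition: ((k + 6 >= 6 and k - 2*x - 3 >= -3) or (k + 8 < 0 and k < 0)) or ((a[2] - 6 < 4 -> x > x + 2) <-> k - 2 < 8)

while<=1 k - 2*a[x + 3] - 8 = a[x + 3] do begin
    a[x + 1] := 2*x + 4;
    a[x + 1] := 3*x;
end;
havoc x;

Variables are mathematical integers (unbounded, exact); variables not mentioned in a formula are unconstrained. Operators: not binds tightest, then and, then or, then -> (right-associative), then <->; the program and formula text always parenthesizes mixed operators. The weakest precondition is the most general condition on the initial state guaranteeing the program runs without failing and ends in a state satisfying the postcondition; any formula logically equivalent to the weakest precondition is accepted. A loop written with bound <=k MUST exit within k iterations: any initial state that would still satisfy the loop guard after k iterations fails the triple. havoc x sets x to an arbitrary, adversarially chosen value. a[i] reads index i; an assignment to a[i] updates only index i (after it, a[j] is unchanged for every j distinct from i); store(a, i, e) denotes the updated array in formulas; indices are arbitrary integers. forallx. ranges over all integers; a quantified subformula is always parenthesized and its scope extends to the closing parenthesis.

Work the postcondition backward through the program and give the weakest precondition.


Working backward. After the program, the postcondition ((k + 6 >= 6 and k - 2*x - 3 >= -3) or (k + 8 < 0 and k < 0)) or ((a[2] - 6 < 4 -> x > x + 2) <-> k - 2 < 8) must hold; in canonical form it is (k >= 0 and k >= 2*x) or (k < -8 and k < 0) or ((not (a[2] < 10)) <-> k < 10).
Before havoc x: forall x_1. ((k >= 0 and k >= 2*x_1) or (k < -8 and k < 0) or ((not (a[2] < 10)) <-> k < 10))
Before the loop (bound <=1), unroll the exhaustion recursion (WP_0 = exit-now case; WP_j = one more guarded iteration, up to j = 1):
  WP_0: (not (k = 3*a[x + 3] + 8)) and (forall x_1. ((k >= 0 and k >= 2*x_1) or (k < -8 and k < 0) or ((not (a[2] < 10)) <-> k < 10)))
  WP_1: (k = 3*a[x + 3] + 8 -> ((not (k = 3*store(store(a, x + 1, 2*x + 4), x + 1, 3*x)[x + 3] + 8)) and (forall x_1. ((k >= 0 and k >= 2*x_1) or (k < -8 and k < 0) or ((not (store(store(a, x + 1, 2*x + 4), x + 1, 3*x)[2] < 10)) <-> k < 10))))) and ((not (k = 3*a[x + 3] + 8)) -> (forall x_1. ((k >= 0 and k >= 2*x_1) or (k < -8 and k < 0) or ((not (a[2] < 10)) <-> k < 10))))
So before the loop: (k = 3*a[x + 3] + 8 -> ((not (k = 3*store(store(a, x + 1, 2*x + 4), x + 1, 3*x)[x + 3] + 8)) and (forall x_1. ((k >= 0 and k >= 2*x_1) or (k < -8 and k < 0) or ((not (store(store(a, x + 1, 2*x + 4), x + 1, 3*x)[2] < 10)) <-> k < 10))))) and ((not (k = 3*a[x + 3] + 8)) -> (forall x_1. ((k >= 0 and k >= 2*x_1) or (k < -8 and k < 0) or ((not (a[2] < 10)) <-> k < 10))))
Answer: WP = (k = 3*a[x + 3] + 8 -> ((not (k = 3*store(store(a, x + 1, 2*x + 4), x + 1, 3*x)[x + 3] + 8)) and (forall x_1. ((k >= 0 and k >= 2*x_1) or (k < -8 and k < 0) or ((not (store(store(a, x + 1, 2*x + 4), x + 1, 3*x)[2] < 10)) <-> k < 10))))) and ((not (k = 3*a[x + 3] + 8)) -> (forall x_1. ((k >= 0 and k >= 2*x_1) or (k < -8 and k < 0) or ((not (a[2] < 10)) <-> k < 10))))


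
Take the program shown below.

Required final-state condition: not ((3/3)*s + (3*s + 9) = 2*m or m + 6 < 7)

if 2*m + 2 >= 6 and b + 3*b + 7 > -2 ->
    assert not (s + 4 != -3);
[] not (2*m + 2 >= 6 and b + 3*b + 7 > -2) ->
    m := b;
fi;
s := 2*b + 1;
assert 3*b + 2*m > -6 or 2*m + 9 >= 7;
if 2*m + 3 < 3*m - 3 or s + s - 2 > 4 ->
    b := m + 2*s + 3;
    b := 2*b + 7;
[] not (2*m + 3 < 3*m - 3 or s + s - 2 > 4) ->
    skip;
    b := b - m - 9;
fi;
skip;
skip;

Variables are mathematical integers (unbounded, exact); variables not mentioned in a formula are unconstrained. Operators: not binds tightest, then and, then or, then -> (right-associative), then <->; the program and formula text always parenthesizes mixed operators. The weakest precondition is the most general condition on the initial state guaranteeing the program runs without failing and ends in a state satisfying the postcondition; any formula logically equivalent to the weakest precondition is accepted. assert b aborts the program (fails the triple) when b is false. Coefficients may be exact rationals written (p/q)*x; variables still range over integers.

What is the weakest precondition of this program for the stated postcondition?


Working backward. After the program, the postcondition not ((3/3)*s + (3*s + 9) = 2*m or m + 6 < 7) must hold; in canonical form it is not (4*s = 2*m - 9 or m < 1).
Before skip: not (4*s = 2*m - 9 or m < 1)
Before skip: not (4*s = 2*m - 9 or m < 1)
Then branch requires not (4*s = 2*m - 9 or m < 1); else branch requires not (4*s = 2*m - 9 or m < 1).
Before the if: ((m > 6 or 2*s > 6) -> (not (4*s = 2*m - 9 or m < 1))) and ((not (m > 6 or 2*s > 6)) -> (not (4*s = 2*m - 9 or m < 1)))
Before assert 3*b + 2*m > -6 or 2*m + 9 >= 7: (3*b + 2*m > -6 or 2*m >= -2) and ((m > 6 or 2*s > 6) -> (not (4*s = 2*m - 9 or m < 1))) and ((not (m > 6 or 2*s > 6)) -> (not (4*s = 2*m - 9 or m < 1)))
Before s := 2*b + 1: (3*b + 2*m > -6 or 2*m >= -2) and ((m > 6 or 4*b > 4) -> (not (8*b = 2*m - 13 or m < 1))) and ((not (m > 6 or 4*b > 4)) -> (not (8*b = 2*m - 13 or m < 1)))
Then branch requires (not (s != -7)) and (3*b + 2*m > -6 or 2*m >= -2) and ((m > 6 or 4*b > 4) -> (not (8*b = 2*m - 13 or m < 1))) and ((not (m > 6 or 4*b > 4)) -> (not (8*b = 2*m - 13 or m < 1))); else branch requires (5*b > -6 or 2*b >= -2) and ((b > 6 or 4*b > 4) -> (not (6*b = -13 or b < 1))) and ((not (b > 6 or 4*b > 4)) -> (not (6*b = -13 or b < 1))).
Before the if: ((2*m >= 4 and 4*b > -9) -> ((not (s != -7)) and (3*b + 2*m > -6 or 2*m >= -2) and ((m > 6 or 4*b > 4) -> (not (8*b = 2*m - 13 or m < 1))) and ((not (m > 6 or 4*b > 4)) -> (not (8*b = 2*m - 13 or m < 1))))) and ((not (2*m >= 4 and 4*b > -9)) -> ((5*b > -6 or 2*b >= -2) and ((b > 6 or 4*b > 4) -> (not (6*b = -13 or b < 1))) and ((not (b > 6 or 4*b > 4)) -> (not (6*b = -13 or b < 1)))))
Answer: WP = ((2*m >= 4 and 4*b > -9) -> ((not (s != -7)) and (3*b + 2*m > -6 or 2*m >= -2) and ((m > 6 or 4*b > 4) -> (not (8*b = 2*m - 13 or m < 1))) and ((not (m > 6 or 4*b > 4)) -> (not (8*b = 2*m - 13 or m < 1))))) and ((not (2*m >= 4 and 4*b > -9)) -> ((5*b > -6 or 2*b >= -2) and ((b > 6 or 4*b > 4) -> (not (6*b = -13 or b < 1))) and ((not (b > 6 or 4*b > 4)) -> (not (6*b = -13 or b < 1)))))


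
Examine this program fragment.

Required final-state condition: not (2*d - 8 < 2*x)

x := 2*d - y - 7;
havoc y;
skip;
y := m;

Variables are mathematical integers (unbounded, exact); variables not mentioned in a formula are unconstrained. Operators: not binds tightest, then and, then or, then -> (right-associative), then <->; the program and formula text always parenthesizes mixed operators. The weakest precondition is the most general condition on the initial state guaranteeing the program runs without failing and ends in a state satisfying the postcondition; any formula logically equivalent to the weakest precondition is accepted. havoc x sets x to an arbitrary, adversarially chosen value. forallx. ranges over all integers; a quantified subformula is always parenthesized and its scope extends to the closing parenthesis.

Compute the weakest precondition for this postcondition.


Working backward. After the program, the postcondition not (2*d - 8 < 2*x) must hold; in canonical form it is not (2*d < 2*x + 8).
Before y := m: not (2*d < 2*x + 8)
Before skip: not (2*d < 2*x + 8)
Before havoc y: not (2*d < 2*x + 8)
Before x := 2*d - y - 7: not (2*y < 2*d - 6)
Answer: WP = not (2*y < 2*d - 6)


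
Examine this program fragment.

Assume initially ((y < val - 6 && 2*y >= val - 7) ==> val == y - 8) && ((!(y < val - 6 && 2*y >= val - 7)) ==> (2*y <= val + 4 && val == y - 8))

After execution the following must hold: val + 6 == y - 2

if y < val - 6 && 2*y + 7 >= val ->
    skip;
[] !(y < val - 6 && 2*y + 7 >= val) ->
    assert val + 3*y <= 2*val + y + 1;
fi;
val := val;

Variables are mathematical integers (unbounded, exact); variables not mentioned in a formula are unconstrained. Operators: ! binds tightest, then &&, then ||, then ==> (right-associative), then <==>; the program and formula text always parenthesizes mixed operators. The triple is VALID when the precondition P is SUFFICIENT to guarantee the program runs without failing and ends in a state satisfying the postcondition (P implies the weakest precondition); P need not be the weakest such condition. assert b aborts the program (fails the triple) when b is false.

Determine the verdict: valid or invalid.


Working backward. After the program, the postcondition val + 6 == y - 2 must hold; in canonical form it is val == y - 8.
Before val := val: val == y - 8
Then branch requires val == y - 8; else branch requires 2*y <= val + 1 && val == y - 8.
Before the if: ((y < val - 6 && 2*y >= val - 7) ==> val == y - 8) && ((!(y < val - 6 && 2*y >= val - 7)) ==> (2*y <= val + 1 && val == y - 8))
The weakest precondition is ((y < val - 6 && 2*y >= val - 7) ==> val == y - 8) && ((!(y < val - 6 && 2*y >= val - 7)) ==> (2*y <= val + 1 && val == y - 8)).
Check whether ((y < val - 6 && 2*y >= val - 7) ==> val == y - 8) && ((!(y < val - 6 && 2*y >= val - 7)) ==> (2*y <= val + 4 && val == y - 8)) implies it.
Countermodel: at the initial state val = -14, y = -6, the precondition holds but the weakest precondition fails.
Answer: invalid


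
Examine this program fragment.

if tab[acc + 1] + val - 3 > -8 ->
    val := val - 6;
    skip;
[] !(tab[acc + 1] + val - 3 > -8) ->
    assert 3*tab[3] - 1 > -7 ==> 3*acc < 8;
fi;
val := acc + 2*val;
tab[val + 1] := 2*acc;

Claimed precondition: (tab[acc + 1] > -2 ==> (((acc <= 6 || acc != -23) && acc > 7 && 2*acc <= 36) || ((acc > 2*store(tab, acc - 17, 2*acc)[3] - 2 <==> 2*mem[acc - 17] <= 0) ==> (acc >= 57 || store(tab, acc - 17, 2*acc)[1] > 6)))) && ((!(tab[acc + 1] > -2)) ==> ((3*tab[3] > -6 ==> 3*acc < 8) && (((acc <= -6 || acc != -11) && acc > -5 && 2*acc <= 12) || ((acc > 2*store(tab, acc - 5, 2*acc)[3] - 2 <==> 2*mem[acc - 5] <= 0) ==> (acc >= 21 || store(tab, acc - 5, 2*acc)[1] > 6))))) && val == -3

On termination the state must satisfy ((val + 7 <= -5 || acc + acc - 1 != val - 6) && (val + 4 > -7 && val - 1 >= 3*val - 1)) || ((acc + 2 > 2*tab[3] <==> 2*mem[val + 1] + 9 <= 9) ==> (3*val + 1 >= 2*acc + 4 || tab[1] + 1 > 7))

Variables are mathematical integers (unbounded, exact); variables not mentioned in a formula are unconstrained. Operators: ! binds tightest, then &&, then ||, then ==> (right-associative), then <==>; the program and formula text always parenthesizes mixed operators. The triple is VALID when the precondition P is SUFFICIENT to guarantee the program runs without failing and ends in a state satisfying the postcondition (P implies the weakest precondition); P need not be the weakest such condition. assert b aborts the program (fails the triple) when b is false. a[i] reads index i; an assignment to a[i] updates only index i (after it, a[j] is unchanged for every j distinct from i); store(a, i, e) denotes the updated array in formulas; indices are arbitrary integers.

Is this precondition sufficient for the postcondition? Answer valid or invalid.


Working backward. After the program, the postcondition ((val + 7 <= -5 || acc + acc - 1 != val - 6) && (val + 4 > -7 && val - 1 >= 3*val - 1)) || ((acc + 2 > 2*tab[3] <==> 2*mem[val + 1] + 9 <= 9) ==> (3*val + 1 >= 2*acc + 4 || tab[1] + 1 > 7)) must hold; in canonical form it is ((val <= -12 || 2*acc != val - 5) && val > -11 && 2*val <= 0) || ((acc > 2*tab[3] - 2 <==> 2*mem[val + 1] <= 0) ==> (3*val >= 2*acc + 3 || tab[1] > 6)).
Before tab[val + 1] := 2*acc: ((val <= -12 || 2*acc != val - 5) && val > -11 && 2*val <= 0) || ((acc > 2*store(tab, val + 1, 2*acc)[3] - 2 <==> 2*mem[val + 1] <= 0) ==> (3*val >= 2*acc + 3 || store(tab, val + 1, 2*acc)[1] > 6))
Before val := acc + 2*val: ((acc + 2*val <= -12 || acc != 2*val - 5) && acc + 2*val > -11 && 2*acc + 4*val <= 0) || ((acc > 2*store(tab, acc + 2*val + 1, 2*acc)[3] - 2 <==> 2*mem[acc + 2*val + 1] <= 0) ==> (acc + 6*val >= 3 || store(tab, acc + 2*val + 1, 2*acc)[1] > 6))
Then branch requires ((acc + 2*val <= 0 || acc != 2*val - 17) && acc + 2*val > 1 && 2*acc + 4*val <= 24) || ((acc > 2*store(tab, acc + 2*val - 11, 2*acc)[3] - 2 <==> 2*mem[acc + 2*val - 11] <= 0) ==> (acc + 6*val >= 39 || store(tab, acc + 2*val - 11, 2*acc)[1] > 6)); else branch requires (3*tab[3] > -6 ==> 3*acc < 8) && (((acc + 2*val <= -12 || acc != 2*val - 5) && acc + 2*val > -11 && 2*acc + 4*val <= 0) || ((acc > 2*store(tab, acc + 2*val + 1, 2*acc)[3] - 2 <==> 2*mem[acc + 2*val + 1] <= 0) ==> (acc + 6*val >= 3 || store(tab, acc + 2*val + 1, 2*acc)[1] > 6))).
Before the if: (tab[acc + 1] + val > -5 ==> (((acc + 2*val <= 0 || acc != 2*val - 17) && acc + 2*val > 1 && 2*acc + 4*val <= 24) || ((acc > 2*store(tab, acc + 2*val - 11, 2*acc)[3] - 2 <==> 2*mem[acc + 2*val - 11] <= 0) ==> (acc + 6*val >= 39 || store(tab, acc + 2*val - 11, 2*acc)[1] > 6)))) && ((!(tab[acc + 1] + val > -5)) ==> ((3*tab[3] > -6 ==> 3*acc < 8) && (((acc + 2*val <= -12 || acc != 2*val - 5) && acc + 2*val > -11 && 2*acc + 4*val <= 0) || ((acc > 2*store(tab, acc + 2*val + 1, 2*acc)[3] - 2 <==> 2*mem[acc + 2*val + 1] <= 0) ==> (acc + 6*val >= 3 || store(tab, acc + 2*val + 1, 2*acc)[1] > 6)))))
The weakest precondition is (tab[acc + 1] + val > -5 ==> (((acc + 2*val <= 0 || acc != 2*val - 17) && acc + 2*val > 1 && 2*acc + 4*val <= 24) || ((acc > 2*store(tab, acc + 2*val - 11, 2*acc)[3] - 2 <==> 2*mem[acc + 2*val - 11] <= 0) ==> (acc + 6*val >= 39 || store(tab, acc + 2*val - 11, 2*acc)[1] > 6)))) && ((!(tab[acc + 1] + val > -5)) ==> ((3*tab[3] > -6 ==> 3*acc < 8) && (((acc + 2*val <= -12 || acc != 2*val - 5) && acc + 2*val > -11 && 2*acc + 4*val <= 0) || ((acc > 2*store(tab, acc + 2*val + 1, 2*acc)[3] - 2 <==> 2*mem[acc + 2*val + 1] <= 0) ==> (acc + 6*val >= 3 || store(tab, acc + 2*val + 1, 2*acc)[1] > 6))))).
Check whether (tab[acc + 1] > -2 ==> (((acc <= 6 || acc != -23) && acc > 7 && 2*acc <= 36) || ((acc > 2*store(tab, acc - 17, 2*acc)[3] - 2 <==> 2*mem[acc - 17] <= 0) ==> (acc >= 57 || store(tab, acc - 17, 2*acc)[1] > 6)))) && ((!(tab[acc + 1] > -2)) ==> ((3*tab[3] > -6 ==> 3*acc < 8) && (((acc <= -6 || acc != -11) && acc > -5 && 2*acc <= 12) || ((acc > 2*store(tab, acc - 5, 2*acc)[3] - 2 <==> 2*mem[acc - 5] <= 0) ==> (acc >= 21 || store(tab, acc - 5, 2*acc)[1] > 6))))) && val == -3 implies it.
Every state satisfying the precondition satisfies the weakest precondition: the implication holds.
Answer: valid


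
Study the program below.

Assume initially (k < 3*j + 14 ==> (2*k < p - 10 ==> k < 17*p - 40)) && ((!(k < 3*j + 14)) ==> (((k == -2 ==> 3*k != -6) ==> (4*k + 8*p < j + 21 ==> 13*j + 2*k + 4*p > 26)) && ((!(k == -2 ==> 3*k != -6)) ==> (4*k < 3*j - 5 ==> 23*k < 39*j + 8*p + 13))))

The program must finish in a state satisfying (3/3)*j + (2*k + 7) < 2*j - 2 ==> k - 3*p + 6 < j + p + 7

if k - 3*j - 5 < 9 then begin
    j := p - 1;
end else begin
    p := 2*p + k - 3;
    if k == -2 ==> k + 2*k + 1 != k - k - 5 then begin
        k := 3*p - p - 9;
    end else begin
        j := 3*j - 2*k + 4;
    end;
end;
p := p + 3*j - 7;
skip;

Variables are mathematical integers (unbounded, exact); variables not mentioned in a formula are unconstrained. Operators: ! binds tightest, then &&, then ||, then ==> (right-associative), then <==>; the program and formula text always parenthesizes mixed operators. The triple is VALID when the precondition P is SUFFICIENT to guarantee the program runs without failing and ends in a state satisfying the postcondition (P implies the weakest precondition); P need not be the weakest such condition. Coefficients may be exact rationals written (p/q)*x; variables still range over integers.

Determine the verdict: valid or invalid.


Working backward. After the program, the postcondition (3/3)*j + (2*k + 7) < 2*j - 2 ==> k - 3*p + 6 < j + p + 7 must hold; in canonical form it is 2*k < j - 9 ==> k < j + 4*p + 1.
Before skip: 2*k < j - 9 ==> k < j + 4*p + 1
Before p := p + 3*j - 7: 2*k < j - 9 ==> k < 13*j + 4*p - 27
Then branch requires 2*k < p - 10 ==> k < 17*p - 40; else branch requires ((k == -2 ==> 3*k != -6) ==> (4*k + 8*p < j + 21 ==> 13*j + 2*k + 4*p > 24)) && ((!(k == -2 ==> 3*k != -6)) ==> (4*k < 3*j - 5 ==> 23*k < 39*j + 8*p + 13)).
Before the if: (k < 3*j + 14 ==> (2*k < p - 10 ==> k < 17*p - 40)) && ((!(k < 3*j + 14)) ==> (((k == -2 ==> 3*k != -6) ==> (4*k + 8*p < j + 21 ==> 13*j + 2*k + 4*p > 24)) && ((!(k == -2 ==> 3*k != -6)) ==> (4*k < 3*j - 5 ==> 23*k < 39*j + 8*p + 13))))
The weakest precondition is (k < 3*j + 14 ==> (2*k < p - 10 ==> k < 17*p - 40)) && ((!(k < 3*j + 14)) ==> (((k == -2 ==> 3*k != -6) ==> (4*k + 8*p < j + 21 ==> 13*j + 2*k + 4*p > 24)) && ((!(k == -2 ==> 3*k != -6)) ==> (4*k < 3*j - 5 ==> 23*k < 39*j + 8*p + 13)))).
Check whether (k < 3*j + 14 ==> (2*k < p - 10 ==> k < 17*p - 40)) && ((!(k < 3*j + 14)) ==> (((k == -2 ==> 3*k != -6) ==> (4*k + 8*p < j + 21 ==> 13*j + 2*k + 4*p > 26)) && ((!(k == -2 ==> 3*k != -6)) ==> (4*k < 3*j - 5 ==> 23*k < 39*j + 8*p + 13)))) implies it.
Every state satisfying the precondition satisfies the weakest precondition: the implication holds.
Answer: valid


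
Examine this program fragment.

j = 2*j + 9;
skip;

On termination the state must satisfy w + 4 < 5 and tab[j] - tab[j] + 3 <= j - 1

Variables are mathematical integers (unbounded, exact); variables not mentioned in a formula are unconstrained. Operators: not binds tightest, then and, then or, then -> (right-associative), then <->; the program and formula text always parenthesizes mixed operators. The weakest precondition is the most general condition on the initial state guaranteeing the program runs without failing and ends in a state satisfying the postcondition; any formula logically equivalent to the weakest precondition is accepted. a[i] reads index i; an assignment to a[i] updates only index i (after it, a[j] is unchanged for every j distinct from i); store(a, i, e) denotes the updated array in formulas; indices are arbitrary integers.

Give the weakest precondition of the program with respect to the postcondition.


Working backward. After the program, the postcondition w + 4 < 5 and tab[j] - tab[j] + 3 <= j - 1 must hold; in canonical form it is w < 1 and j >= 4.
Before skip: w < 1 and j >= 4
Before j := 2*j + 9: w < 1 and 2*j >= -5
Answer: WP = w < 1 and 2*j >= -5


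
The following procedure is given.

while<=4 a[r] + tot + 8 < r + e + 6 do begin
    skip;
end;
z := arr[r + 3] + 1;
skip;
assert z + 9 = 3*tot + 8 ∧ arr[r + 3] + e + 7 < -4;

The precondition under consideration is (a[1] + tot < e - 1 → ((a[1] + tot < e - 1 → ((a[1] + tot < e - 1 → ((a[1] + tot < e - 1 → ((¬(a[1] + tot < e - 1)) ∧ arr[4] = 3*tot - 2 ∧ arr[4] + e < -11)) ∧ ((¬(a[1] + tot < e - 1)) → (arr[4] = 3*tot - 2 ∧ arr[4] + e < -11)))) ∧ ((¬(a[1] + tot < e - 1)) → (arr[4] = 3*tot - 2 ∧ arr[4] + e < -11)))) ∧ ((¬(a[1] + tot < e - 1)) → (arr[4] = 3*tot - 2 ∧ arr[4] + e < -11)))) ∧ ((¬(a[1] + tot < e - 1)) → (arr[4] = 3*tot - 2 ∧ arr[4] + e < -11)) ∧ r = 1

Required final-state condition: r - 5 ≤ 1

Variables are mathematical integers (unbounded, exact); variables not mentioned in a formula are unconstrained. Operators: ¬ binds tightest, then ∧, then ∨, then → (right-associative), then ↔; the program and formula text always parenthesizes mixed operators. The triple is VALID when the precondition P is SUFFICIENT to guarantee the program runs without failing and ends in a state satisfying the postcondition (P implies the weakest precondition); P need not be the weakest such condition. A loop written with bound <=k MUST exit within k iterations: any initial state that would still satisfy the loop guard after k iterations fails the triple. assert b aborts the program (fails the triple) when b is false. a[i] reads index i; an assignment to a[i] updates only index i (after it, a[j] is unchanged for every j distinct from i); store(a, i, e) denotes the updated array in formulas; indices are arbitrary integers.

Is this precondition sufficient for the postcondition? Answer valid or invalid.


Working backward. After the program, the postcondition r - 5 ≤ 1 must hold; in canonical form it is r ≤ 6.
Before assert z + 9 = 3*tot + 8 ∧ arr[r + 3] + e + 7 < -4: z = 3*tot - 1 ∧ arr[r + 3] + e < -11 ∧ r ≤ 6
Before skip: z = 3*tot - 1 ∧ arr[r + 3] + e < -11 ∧ r ≤ 6
Before z := arr[r + 3] + 1: arr[r + 3] = 3*tot - 2 ∧ arr[r + 3] + e < -11 ∧ r ≤ 6
Before the loop (bound <=4), unroll the exhaustion recursion (WP_0 = exit-now case; WP_j = one more guarded iteration, up to j = 4):
  WP_0: (¬(a[r] + tot < e + r - 2)) ∧ arr[r + 3] = 3*tot - 2 ∧ arr[r + 3] + e < -11 ∧ r ≤ 6
  WP_1: (a[r] + tot < e + r - 2 → ((¬(a[r] + tot < e + r - 2)) ∧ arr[r + 3] = 3*tot - 2 ∧ arr[r + 3] + e < -11 ∧ r ≤ 6)) ∧ ((¬(a[r] + tot < e + r - 2)) → (arr[r + 3] = 3*tot - 2 ∧ arr[r + 3] + e < -11 ∧ r ≤ 6))
  WP_2: (a[r] + tot < e + r - 2 → ((a[r] + tot < e + r - 2 → ((¬(a[r] + tot < e + r - 2)) ∧ arr[r + 3] = 3*tot - 2 ∧ arr[r + 3] + e < -11 ∧ r ≤ 6)) ∧ ((¬(a[r] + tot < e + r - 2)) → (arr[r + 3] = 3*tot - 2 ∧ arr[r + 3] + e < -11 ∧ r ≤ 6)))) ∧ ((¬(a[r] + tot < e + r - 2)) → (arr[r + 3] = 3*tot - 2 ∧ arr[r + 3] + e < -11 ∧ r ≤ 6))
  WP_3: (a[r] + tot < e + r - 2 → ((a[r] + tot < e + r - 2 → ((a[r] + tot < e + r - 2 → ((¬(a[r] + tot < e + r - 2)) ∧ arr[r + 3] = 3*tot - 2 ∧ arr[r + 3] + e < -11 ∧ r ≤ 6)) ∧ ((¬(a[r] + tot < e + r - 2)) → (arr[r + 3] = 3*tot - 2 ∧ arr[r + 3] + e < -11 ∧ r ≤ 6)))) ∧ ((¬(a[r] + tot < e + r - 2)) → (arr[r + 3] = 3*tot - 2 ∧ arr[r + 3] + e < -11 ∧ r ≤ 6)))) ∧ ((¬(a[r] + tot < e + r - 2)) → (arr[r + 3] = 3*tot - 2 ∧ arr[r + 3] + e < -11 ∧ r ≤ 6))
  WP_4: (a[r] + tot < e + r - 2 → ((a[r] + tot < e + r - 2 → ((a[r] + tot < e + r - 2 → ((a[r] + tot < e + r - 2 → ((¬(a[r] + tot < e + r - 2)) ∧ arr[r + 3] = 3*tot - 2 ∧ arr[r + 3] + e < -11 ∧ r ≤ 6)) ∧ ((¬(a[r] + tot < e + r - 2)) → (arr[r + 3] = 3*tot - 2 ∧ arr[r + 3] + e < -11 ∧ r ≤ 6)))) ∧ ((¬(a[r] + tot < e + r - 2)) → (arr[r + 3] = 3*tot - 2 ∧ arr[r + 3] + e < -11 ∧ r ≤ 6)))) ∧ ((¬(a[r] + tot < e + r - 2)) → (arr[r + 3] = 3*tot - 2 ∧ arr[r + 3] + e < -11 ∧ r ≤ 6)))) ∧ ((¬(a[r] + tot < e + r - 2)) → (arr[r + 3] = 3*tot - 2 ∧ arr[r + 3] + e < -11 ∧ r ≤ 6))
So before the loop: (a[r] + tot < e + r - 2 → ((a[r] + tot < e + r - 2 → ((a[r] + tot < e + r - 2 → ((a[r] + tot < e + r - 2 → ((¬(a[r] + tot < e + r - 2)) ∧ arr[r + 3] = 3*tot - 2 ∧ arr[r + 3] + e < -11 ∧ r ≤ 6)) ∧ ((¬(a[r] + tot < e + r - 2)) → (arr[r + 3] = 3*tot - 2 ∧ arr[r + 3] + e < -11 ∧ r ≤ 6)))) ∧ ((¬(a[r] + tot < e + r - 2)) → (arr[r + 3] = 3*tot - 2 ∧ arr[r + 3] + e < -11 ∧ r ≤ 6)))) ∧ ((¬(a[r] + tot < e + r - 2)) → (arr[r + 3] = 3*tot - 2 ∧ arr[r + 3] + e < -11 ∧ r ≤ 6)))) ∧ ((¬(a[r] + tot < e + r - 2)) → (arr[r + 3] = 3*tot - 2 ∧ arr[r + 3] + e < -11 ∧ r ≤ 6))
The weakest precondition is (a[r] + tot < e + r - 2 → ((a[r] + tot < e + r - 2 → ((a[r] + tot < e + r - 2 → ((a[r] + tot < e + r - 2 → ((¬(a[r] + tot < e + r - 2)) ∧ arr[r + 3] = 3*tot - 2 ∧ arr[r + 3] + e < -11 ∧ r ≤ 6)) ∧ ((¬(a[r] + tot < e + r - 2)) → (arr[r + 3] = 3*tot - 2 ∧ arr[r + 3] + e < -11 ∧ r ≤ 6)))) ∧ ((¬(a[r] + tot < e + r - 2)) → (arr[r + 3] = 3*tot - 2 ∧ arr[r + 3] + e < -11 ∧ r ≤ 6)))) ∧ ((¬(a[r] + tot < e + r - 2)) → (arr[r + 3] = 3*tot - 2 ∧ arr[r + 3] + e < -11 ∧ r ≤ 6)))) ∧ ((¬(a[r] + tot < e + r - 2)) → (arr[r + 3] = 3*tot - 2 ∧ arr[r + 3] + e < -11 ∧ r ≤ 6)).
Check whether (a[1] + tot < e - 1 → ((a[1] + tot < e - 1 → ((a[1] + tot < e - 1 → ((a[1] + tot < e - 1 → ((¬(a[1] + tot < e - 1)) ∧ arr[4] = 3*tot - 2 ∧ arr[4] + e < -11)) ∧ ((¬(a[1] + tot < e - 1)) → (arr[4] = 3*tot - 2 ∧ arr[4] + e < -11)))) ∧ ((¬(a[1] + tot < e - 1)) → (arr[4] = 3*tot - 2 ∧ arr[4] + e < -11)))) ∧ ((¬(a[1] + tot < e - 1)) → (arr[4] = 3*tot - 2 ∧ arr[4] + e < -11)))) ∧ ((¬(a[1] + tot < e - 1)) → (arr[4] = 3*tot - 2 ∧ arr[4] + e < -11)) ∧ r = 1 implies it.
Every state satisfying the precondition satisfies the weakest precondition: the implication holds.
Answer: valid


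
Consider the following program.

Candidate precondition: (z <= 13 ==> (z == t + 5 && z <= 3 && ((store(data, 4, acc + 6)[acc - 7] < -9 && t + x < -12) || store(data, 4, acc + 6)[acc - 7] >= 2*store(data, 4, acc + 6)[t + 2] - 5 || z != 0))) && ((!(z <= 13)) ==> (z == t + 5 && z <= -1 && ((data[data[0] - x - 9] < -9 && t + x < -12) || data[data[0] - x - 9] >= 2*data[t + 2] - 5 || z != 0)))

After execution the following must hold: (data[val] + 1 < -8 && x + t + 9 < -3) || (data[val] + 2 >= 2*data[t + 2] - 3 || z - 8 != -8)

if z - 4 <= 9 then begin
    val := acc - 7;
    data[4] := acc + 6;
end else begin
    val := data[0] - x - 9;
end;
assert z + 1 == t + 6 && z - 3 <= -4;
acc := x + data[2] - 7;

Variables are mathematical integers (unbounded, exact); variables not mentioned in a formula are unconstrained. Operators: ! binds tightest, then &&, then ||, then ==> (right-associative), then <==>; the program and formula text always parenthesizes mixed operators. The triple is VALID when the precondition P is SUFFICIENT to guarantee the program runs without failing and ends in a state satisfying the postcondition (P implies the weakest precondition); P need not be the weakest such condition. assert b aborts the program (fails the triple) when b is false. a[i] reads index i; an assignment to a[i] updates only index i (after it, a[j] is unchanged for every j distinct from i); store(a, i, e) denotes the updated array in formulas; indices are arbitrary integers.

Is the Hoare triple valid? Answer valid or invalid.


Working backward. After the program, the postcondition (data[val] + 1 < -8 && x + t + 9 < -3) || (data[val] + 2 >= 2*data[t + 2] - 3 || z - 8 != -8) must hold; in canonical form it is (data[val] < -9 && t + x < -12) || data[val] >= 2*data[t + 2] - 5 || z != 0.
Before acc := x + data[2] - 7: (data[val] < -9 && t + x < -12) || data[val] >= 2*data[t + 2] - 5 || z != 0
Before assert z + 1 == t + 6 && z - 3 <= -4: z == t + 5 && z <= -1 && ((data[val] < -9 && t + x < -12) || data[val] >= 2*data[t + 2] - 5 || z != 0)
Then branch requires z == t + 5 && z <= -1 && ((store(data, 4, acc + 6)[acc - 7] < -9 && t + x < -12) || store(data, 4, acc + 6)[acc - 7] >= 2*store(data, 4, acc + 6)[t + 2] - 5 || z != 0); else branch requires z == t + 5 && z <= -1 && ((data[data[0] - x - 9] < -9 && t + x < -12) || data[data[0] - x - 9] >= 2*data[t + 2] - 5 || z != 0).
Before the if: (z <= 13 ==> (z == t + 5 && z <= -1 && ((store(data, 4, acc + 6)[acc - 7] < -9 && t + x < -12) || store(data, 4, acc + 6)[acc - 7] >= 2*store(data, 4, acc + 6)[t + 2] - 5 || z != 0))) && ((!(z <= 13)) ==> (z == t + 5 && z <= -1 && ((data[data[0] - x - 9] < -9 && t + x < -12) || data[data[0] - x - 9] >= 2*data[t + 2] - 5 || z != 0)))
The weakest precondition is (z <= 13 ==> (z == t + 5 && z <= -1 && ((store(data, 4, acc + 6)[acc - 7] < -9 && t + x < -12) || store(data, 4, acc + 6)[acc - 7] >= 2*store(data, 4, acc + 6)[t + 2] - 5 || z != 0))) && ((!(z <= 13)) ==> (z == t + 5 && z <= -1 && ((data[data[0] - x - 9] < -9 && t + x < -12) || data[data[0] - x - 9] >= 2*data[t + 2] - 5 || z != 0))).
Check whether (z <= 13 ==> (z == t + 5 && z <= 3 && ((store(data, 4, acc + 6)[acc - 7] < -9 && t + x < -12) || store(data, 4, acc + 6)[acc - 7] >= 2*store(data, 4, acc + 6)[t + 2] - 5 || z != 0))) && ((!(z <= 13)) ==> (z == t + 5 && z <= -1 && ((data[data[0] - x - 9] < -9 && t + x < -12) || data[data[0] - x - 9] >= 2*data[t + 2] - 5 || z != 0))) implies it.
Countermodel: at the initial state acc = 0, data = {[-7] = -10, [-1] = 2, [0] = 2, [3] = 2, [4] = 2, elsewhere 2}, t = -3, x = -10, z = 2, the precondition holds but the weakest precondition fails.
Answer: invalid


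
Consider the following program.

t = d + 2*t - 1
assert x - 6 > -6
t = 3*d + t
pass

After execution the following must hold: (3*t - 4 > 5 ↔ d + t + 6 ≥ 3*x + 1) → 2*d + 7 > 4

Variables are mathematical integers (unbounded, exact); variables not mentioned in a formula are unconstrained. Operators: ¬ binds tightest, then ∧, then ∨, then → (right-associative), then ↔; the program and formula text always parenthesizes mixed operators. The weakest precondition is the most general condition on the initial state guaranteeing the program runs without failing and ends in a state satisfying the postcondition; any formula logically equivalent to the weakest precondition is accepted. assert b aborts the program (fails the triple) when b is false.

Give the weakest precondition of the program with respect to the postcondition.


Working backward. After the program, the postcondition (3*t - 4 > 5 ↔ d + t + 6 ≥ 3*x + 1) → 2*d + 7 > 4 must hold; in canonical form it is (3*t > 9 ↔ d + t ≥ 3*x - 5) → 2*d > -3.
Before skip: (3*t > 9 ↔ d + t ≥ 3*x - 5) → 2*d > -3
Before t := 3*d + t: (9*d + 3*t > 9 ↔ 4*d + t ≥ 3*x - 5) → 2*d > -3
Before assert x - 6 > -6: x > 0 ∧ ((9*d + 3*t > 9 ↔ 4*d + t ≥ 3*x - 5) → 2*d > -3)
Before t := d + 2*t - 1: x > 0 ∧ ((12*d + 6*t > 12 ↔ 5*d + 2*t ≥ 3*x - 4) → 2*d > -3)
Answer: WP = x > 0 ∧ ((12*d + 6*t > 12 ↔ 5*d + 2*t ≥ 3*x - 4) → 2*d > -3)


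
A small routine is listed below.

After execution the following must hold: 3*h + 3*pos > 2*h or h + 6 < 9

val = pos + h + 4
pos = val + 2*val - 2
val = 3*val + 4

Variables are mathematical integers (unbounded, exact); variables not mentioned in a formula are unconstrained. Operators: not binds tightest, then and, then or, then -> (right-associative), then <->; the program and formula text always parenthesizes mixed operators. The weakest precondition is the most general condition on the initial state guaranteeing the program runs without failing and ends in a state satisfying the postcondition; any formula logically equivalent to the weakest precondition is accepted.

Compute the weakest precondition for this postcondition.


Working backward. After the program, the postcondition 3*h + 3*pos > 2*h or h + 6 < 9 must hold; in canonical form it is h + 3*pos > 0 or h < 3.
Before val := 3*val + 4: h + 3*pos > 0 or h < 3
Before pos := val + 2*val - 2: h + 9*val > 6 or h < 3
Before val := pos + h + 4: 10*h + 9*pos > -30 or h < 3
Answer: WP = 10*h + 9*pos > -30 or h < 3


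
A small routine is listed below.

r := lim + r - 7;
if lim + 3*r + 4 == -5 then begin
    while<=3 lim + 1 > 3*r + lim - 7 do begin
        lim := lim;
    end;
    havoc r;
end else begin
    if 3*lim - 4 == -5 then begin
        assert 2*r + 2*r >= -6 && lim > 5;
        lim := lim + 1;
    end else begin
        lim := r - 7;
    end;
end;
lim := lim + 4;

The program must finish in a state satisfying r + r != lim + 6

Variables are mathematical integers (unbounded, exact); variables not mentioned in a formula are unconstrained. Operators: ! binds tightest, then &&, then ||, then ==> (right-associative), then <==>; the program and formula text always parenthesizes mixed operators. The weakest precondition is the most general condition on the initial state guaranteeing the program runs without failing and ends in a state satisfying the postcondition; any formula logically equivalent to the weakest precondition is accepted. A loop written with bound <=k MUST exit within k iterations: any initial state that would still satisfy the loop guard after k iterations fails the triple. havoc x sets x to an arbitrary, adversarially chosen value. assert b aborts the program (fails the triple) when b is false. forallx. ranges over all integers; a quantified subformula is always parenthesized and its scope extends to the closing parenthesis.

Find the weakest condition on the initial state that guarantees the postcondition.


Working backward. After the program, the postcondition r + r != lim + 6 must hold; in canonical form it is 2*r != lim + 6.
Before lim := lim + 4: 2*r != lim + 10
Then branch requires (3*r < 8 ==> ((3*r < 8 ==> ((3*r < 8 ==> ((!(3*r < 8)) && (forall r_1. 2*r_1 != lim + 10))) && ((!(3*r < 8)) ==> (forall r_1. 2*r_1 != lim + 10)))) && ((!(3*r < 8)) ==> (forall r_1. 2*r_1 != lim + 10)))) && ((!(3*r < 8)) ==> (forall r_1. 2*r_1 != lim + 10)); else branch requires (3*lim == -1 ==> (4*r >= -6 && lim > 5 && 2*r != lim + 11)) && ((!(3*lim == -1)) ==> r != 3).
Before the if: (lim + 3*r == -9 ==> ((3*r < 8 ==> ((3*r < 8 ==> ((3*r < 8 ==> ((!(3*r < 8)) && (forall r_1. 2*r_1 != lim + 10))) && ((!(3*r < 8)) ==> (forall r_1. 2*r_1 != lim + 10)))) && ((!(3*r < 8)) ==> (forall r_1. 2*r_1 != lim + 10)))) && ((!(3*r < 8)) ==> (forall r_1. 2*r_1 != lim + 10)))) && ((!(lim + 3*r == -9)) ==> ((3*lim == -1 ==> (4*r >= -6 && lim > 5 && 2*r != lim + 11)) && ((!(3*lim == -1)) ==> r != 3)))
Before r := lim + r - 7: (4*lim + 3*r == 12 ==> ((3*lim + 3*r < 29 ==> ((3*lim + 3*r < 29 ==> ((3*lim + 3*r < 29 ==> ((!(3*lim + 3*r < 29)) && (forall r_1. 2*r_1 != lim + 10))) && ((!(3*lim + 3*r < 29)) ==> (forall r_1. 2*r_1 != lim + 10)))) && ((!(3*lim + 3*r < 29)) ==> (forall r_1. 2*r_1 != lim + 10)))) && ((!(3*lim + 3*r < 29)) ==> (forall r_1. 2*r_1 != lim + 10)))) && ((!(4*lim + 3*r == 12)) ==> ((3*lim == -1 ==> (4*lim + 4*r >= 22 && lim > 5 && lim + 2*r != 25)) && ((!(3*lim == -1)) ==> lim + r != 10)))
Answer: WP = (4*lim + 3*r == 12 ==> ((3*lim + 3*r < 29 ==> ((3*lim + 3*r < 29 ==> ((3*lim + 3*r < 29 ==> ((!(3*lim + 3*r < 29)) && (forall r_1. 2*r_1 != lim + 10))) && ((!(3*lim + 3*r < 29)) ==> (forall r_1. 2*r_1 != lim + 10)))) && ((!(3*lim + 3*r < 29)) ==> (forall r_1. 2*r_1 != lim + 10)))) && ((!(3*lim + 3*r < 29)) ==> (forall r_1. 2*r_1 != lim + 10)))) && ((!(4*lim + 3*r == 12)) ==> ((3*lim == -1 ==> (4*lim + 4*r >= 22 && lim > 5 && lim + 2*r != 25)) && ((!(3*lim == -1)) ==> lim + r != 10)))


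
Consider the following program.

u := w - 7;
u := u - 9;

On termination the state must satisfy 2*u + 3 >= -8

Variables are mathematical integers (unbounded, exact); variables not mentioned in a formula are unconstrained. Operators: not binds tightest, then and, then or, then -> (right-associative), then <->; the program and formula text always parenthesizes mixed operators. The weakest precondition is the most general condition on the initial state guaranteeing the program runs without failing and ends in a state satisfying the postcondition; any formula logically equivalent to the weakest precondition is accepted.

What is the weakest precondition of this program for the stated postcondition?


Working backward. After the program, the postcondition 2*u + 3 >= -8 must hold; in canonical form it is 2*u >= -11.
Before u := u - 9: 2*u >= 7
Before u := w - 7: 2*w >= 21
Answer: WP = 2*w >= 21


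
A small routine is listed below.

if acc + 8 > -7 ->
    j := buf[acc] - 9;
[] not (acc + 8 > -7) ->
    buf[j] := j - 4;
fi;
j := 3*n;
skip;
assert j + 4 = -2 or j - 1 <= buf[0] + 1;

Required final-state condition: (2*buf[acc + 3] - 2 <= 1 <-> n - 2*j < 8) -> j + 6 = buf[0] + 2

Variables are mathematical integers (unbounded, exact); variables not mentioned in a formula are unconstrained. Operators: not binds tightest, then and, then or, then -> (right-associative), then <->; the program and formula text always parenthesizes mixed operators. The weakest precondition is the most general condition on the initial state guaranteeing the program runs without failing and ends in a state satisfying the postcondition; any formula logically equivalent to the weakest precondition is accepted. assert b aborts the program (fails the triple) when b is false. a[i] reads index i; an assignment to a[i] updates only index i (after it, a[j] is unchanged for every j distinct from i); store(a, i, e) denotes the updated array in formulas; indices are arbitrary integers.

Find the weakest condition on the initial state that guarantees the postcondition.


Working backward. After the program, the postcondition (2*buf[acc + 3] - 2 <= 1 <-> n - 2*j < 8) -> j + 6 = buf[0] + 2 must hold; in canonical form it is (2*buf[acc + 3] <= 3 <-> n < 2*j + 8) -> j = buf[0] - 4.
Before assert j + 4 = -2 or j - 1 <= buf[0] + 1: (j = -6 or j <= buf[0] + 2) and ((2*buf[acc + 3] <= 3 <-> n < 2*j + 8) -> j = buf[0] - 4)
Before skip: (j = -6 or j <= buf[0] + 2) and ((2*buf[acc + 3] <= 3 <-> n < 2*j + 8) -> j = buf[0] - 4)
Before j := 3*n: (3*n = -6 or 3*n <= buf[0] + 2) and ((2*buf[acc + 3] <= 3 <-> 5*n > -8) -> 3*n = buf[0] - 4)
Then branch requires (3*n = -6 or 3*n <= buf[0] + 2) and ((2*buf[acc + 3] <= 3 <-> 5*n > -8) -> 3*n = buf[0] - 4); else branch requires (3*n = -6 or 3*n <= store(buf, j, j - 4)[0] + 2) and ((2*store(buf, j, j - 4)[acc + 3] <= 3 <-> 5*n > -8) -> 3*n = store(buf, j, j - 4)[0] - 4).
Before the if: (acc > -15 -> ((3*n = -6 or 3*n <= buf[0] + 2) and ((2*buf[acc + 3] <= 3 <-> 5*n > -8) -> 3*n = buf[0] - 4))) and ((not (acc > -15)) -> ((3*n = -6 or 3*n <= store(buf, j, j - 4)[0] + 2) and ((2*store(buf, j, j - 4)[acc + 3] <= 3 <-> 5*n > -8) -> 3*n = store(buf, j, j - 4)[0] - 4)))
Answer: WP = (acc > -15 -> ((3*n = -6 or 3*n <= buf[0] + 2) and ((2*buf[acc + 3] <= 3 <-> 5*n > -8) -> 3*n = buf[0] - 4))) and ((not (acc > -15)) -> ((3*n = -6 or 3*n <= store(buf, j, j - 4)[0] + 2) and ((2*store(buf, j, j - 4)[acc + 3] <= 3 <-> 5*n > -8) -> 3*n = store(buf, j, j - 4)[0] - 4)))


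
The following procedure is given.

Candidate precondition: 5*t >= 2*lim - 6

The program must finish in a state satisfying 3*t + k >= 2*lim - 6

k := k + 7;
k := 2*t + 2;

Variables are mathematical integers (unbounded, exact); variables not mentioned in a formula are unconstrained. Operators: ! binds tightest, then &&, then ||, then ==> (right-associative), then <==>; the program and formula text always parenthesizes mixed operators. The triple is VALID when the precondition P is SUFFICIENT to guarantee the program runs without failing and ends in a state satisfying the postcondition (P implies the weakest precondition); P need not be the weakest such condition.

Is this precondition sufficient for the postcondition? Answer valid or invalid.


Working backward. After the program, the postcondition 3*t + k >= 2*lim - 6 must hold; in canonical form it is k + 3*t >= 2*lim - 6.
Before k := 2*t + 2: 5*t >= 2*lim - 8
Before k := k + 7: 5*t >= 2*lim - 8
The weakest precondition is 5*t >= 2*lim - 8.
Check whether 5*t >= 2*lim - 6 implies it.
Every state satisfying the precondition satisfies the weakest precondition: the implication holds.
Answer: valid
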